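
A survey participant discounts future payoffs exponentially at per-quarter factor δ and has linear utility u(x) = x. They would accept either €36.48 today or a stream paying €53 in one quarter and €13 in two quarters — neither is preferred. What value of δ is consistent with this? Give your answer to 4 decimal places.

Equating present values: 36.48 = 53δ + 13δ².
So 13δ² + 53δ − 36.48 = 0.
δ = (−53 + √(53² + 4·13·36.48)) / (2·13) = (−53 + √4705.96) / 26 ≈ 0.6000.

δ ≈ 0.6000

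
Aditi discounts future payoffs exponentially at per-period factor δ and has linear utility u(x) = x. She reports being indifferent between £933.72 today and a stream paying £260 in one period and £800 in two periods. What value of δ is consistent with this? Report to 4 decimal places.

The stream is worth 260δ + 800δ² today, so 260δ + 800δ² = 933.72.
So 800δ² + 260δ − 933.72 = 0.
The positive root is δ = [−260 + √(260² + 4·800·933.72)] / (2·800) = (−260 + 1748.000)/1600 ≈ 0.9300.

δ ≈ 0.9300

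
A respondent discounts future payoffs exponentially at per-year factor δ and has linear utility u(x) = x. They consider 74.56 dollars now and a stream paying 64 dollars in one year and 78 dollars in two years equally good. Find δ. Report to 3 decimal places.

Equating present values: 74.56 = 64δ + 78δ².
So 78δ² + 64δ − 74.56 = 0.
The positive root is δ = [−64 + √(64² + 4·78·74.56)] / (2·78) = (−64 + 165.405)/156 ≈ 0.650.

δ ≈ 0.650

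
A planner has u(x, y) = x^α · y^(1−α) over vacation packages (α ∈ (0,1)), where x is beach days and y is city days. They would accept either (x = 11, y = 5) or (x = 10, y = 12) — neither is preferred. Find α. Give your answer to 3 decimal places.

α ≈ 0.902

The Cobb–Douglas utilities coincide, so 11^α·5^(1−α) = 10^α·12^(1−α).
(11/10)^α = (12/5)^(1−α); take logs: α·ln(11/10) = (1−α)·ln(12/5), i.e. α·0.095310 = (1−α)·0.875469.
Thus α·(0.970779) = 0.875469, so α = 0.875469/0.970779 ≈ 0.902.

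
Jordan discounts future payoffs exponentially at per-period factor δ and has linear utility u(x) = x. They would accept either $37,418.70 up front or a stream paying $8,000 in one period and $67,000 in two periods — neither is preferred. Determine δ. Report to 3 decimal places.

The stream is worth 8000δ + 67000δ² today, so 8000δ + 67000δ² = 37418.70.
Rearranged: 67000δ² + 8000δ − 37418.70 = 0.
The positive root is δ = [−8000 + √(8000² + 4·67000·37418.70)] / (2·67000) = (−8000 + 100460.000)/134000 ≈ 0.690.

δ ≈ 0.690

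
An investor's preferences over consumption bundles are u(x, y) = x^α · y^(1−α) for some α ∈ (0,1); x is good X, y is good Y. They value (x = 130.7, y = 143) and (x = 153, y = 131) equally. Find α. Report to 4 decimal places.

α ≈ 0.3575

Indifference: 130.7^α · 143^(1−α) = 153^α · 131^(1−α).
Rearrange to (130.7/153)^α = (131/143)^(1−α) and take logs: α·-0.1575333 = (1−α)·-0.0876473.
With A = -0.1575333 and B = -0.0876473: α·A = (1−α)·B, so α = B/(A+B) = -0.0876473/-0.2451806 ≈ 0.3575.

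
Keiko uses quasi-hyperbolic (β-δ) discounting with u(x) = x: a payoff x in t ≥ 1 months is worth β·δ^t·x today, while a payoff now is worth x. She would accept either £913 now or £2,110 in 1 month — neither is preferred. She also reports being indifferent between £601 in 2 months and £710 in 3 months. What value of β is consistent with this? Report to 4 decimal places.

β ≈ 0.5112

From the later pair, β·δ^2·601 = β·δ^3·710; dividing through, δ = 601/710 = 0.84648.
Substituting δ into 913 = β·δ·2110: β = 913/(1786.070) ≈ 0.5112.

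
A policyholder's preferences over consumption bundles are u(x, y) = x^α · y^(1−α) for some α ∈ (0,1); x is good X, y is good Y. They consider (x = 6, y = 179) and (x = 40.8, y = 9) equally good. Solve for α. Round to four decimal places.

Indifference: 6^α · 179^(1−α) = 40.8^α · 9^(1−α).
(6/40.8)^α = (9/179)^(1−α); take logs: α·ln(6/40.8) = (1−α)·ln(9/179), i.e. α·-1.9169226 = (1−α)·-2.9901612.
With A = -1.9169226 and B = -2.9901612: α·A = (1−α)·B, so α = B/(A+B) = -2.9901612/-4.9070838 ≈ 0.6094.

α ≈ 0.6094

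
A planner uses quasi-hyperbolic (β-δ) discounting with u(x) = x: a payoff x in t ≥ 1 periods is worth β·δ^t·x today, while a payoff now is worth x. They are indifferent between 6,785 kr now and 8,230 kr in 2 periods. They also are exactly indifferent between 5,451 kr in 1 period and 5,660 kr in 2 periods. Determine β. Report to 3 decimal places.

From the later pair, β·δ^1·5451 = β·δ^2·5660; dividing through, δ = 5451/5660 = 0.96307.
Now use the now-vs-future pair: 6785 = β·δ^2·8230 gives β = 6785/(0.92751·8230) ≈ 0.889.

β ≈ 0.889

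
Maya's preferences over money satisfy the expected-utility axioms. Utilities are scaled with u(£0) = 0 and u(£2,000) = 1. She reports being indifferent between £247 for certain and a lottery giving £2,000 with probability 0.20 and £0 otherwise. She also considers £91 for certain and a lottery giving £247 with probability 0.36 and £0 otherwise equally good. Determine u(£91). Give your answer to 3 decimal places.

0.072

First, u(£247) = 0.20·u(£2,000) + 0.80·u(£0) = 0.20.
Then u(£91) = 0.36·u(£247) + 0.64·u(£0) = 0.36·0.20 + 0.64·0.00 = 0.0720.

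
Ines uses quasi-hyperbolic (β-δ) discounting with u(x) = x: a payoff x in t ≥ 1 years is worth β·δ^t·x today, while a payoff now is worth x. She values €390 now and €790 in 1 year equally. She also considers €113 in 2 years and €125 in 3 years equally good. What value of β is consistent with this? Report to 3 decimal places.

β ≈ 0.546

From the later pair, β·δ^2·113 = β·δ^3·125; dividing through, δ = 113/125 = 0.90400.
Substituting δ into 390 = β·δ·790: β = 390/(714.160) ≈ 0.546.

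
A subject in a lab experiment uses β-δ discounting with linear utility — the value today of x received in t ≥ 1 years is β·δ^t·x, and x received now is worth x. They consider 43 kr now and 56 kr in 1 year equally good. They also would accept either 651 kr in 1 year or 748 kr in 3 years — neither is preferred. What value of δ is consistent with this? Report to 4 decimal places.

δ ≈ 0.9329

The second indifference involves only future payoffs, so β cancels: β·δ^1·651 = β·δ^3·748, giving δ^2 = 651/748 = 0.87032, so δ = 0.93291.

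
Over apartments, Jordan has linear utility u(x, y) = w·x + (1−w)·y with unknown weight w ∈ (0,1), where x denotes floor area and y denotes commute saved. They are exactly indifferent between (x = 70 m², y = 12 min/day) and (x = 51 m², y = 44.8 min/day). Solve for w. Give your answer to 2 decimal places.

w = 0.63

Indifference: w·70 + (1−w)·12 = w·51 + (1−w)·44.8.
w·(70−51) = (1−w)·(44.8−12), i.e. w·19 = (1−w)·32.8.
The marginal rate of substitution is 32.8/19, so w = 32.8/(19+32.8) = 0.63.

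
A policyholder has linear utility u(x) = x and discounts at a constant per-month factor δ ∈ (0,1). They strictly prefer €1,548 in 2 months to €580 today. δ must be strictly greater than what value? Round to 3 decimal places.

Comparing present values: 580 < δ^2·1548.
Dividing by 1548: δ^2 > 0.37468. Both sides are positive, so the square root keeps the direction.
δ > (580/1548)^(1/2) ≈ 0.612.

δ > 0.612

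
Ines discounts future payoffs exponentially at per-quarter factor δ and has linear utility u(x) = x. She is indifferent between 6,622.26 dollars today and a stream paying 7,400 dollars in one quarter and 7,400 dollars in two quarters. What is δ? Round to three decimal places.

The stream is worth 7400δ + 7400δ² today, so 7400δ + 7400δ² = 6622.26.
So 7400δ² + 7400δ − 6622.26 = 0.
By the quadratic formula (taking the positive root), δ = (−7400 + √250778896.00) / 14800 ≈ 0.570.

δ ≈ 0.570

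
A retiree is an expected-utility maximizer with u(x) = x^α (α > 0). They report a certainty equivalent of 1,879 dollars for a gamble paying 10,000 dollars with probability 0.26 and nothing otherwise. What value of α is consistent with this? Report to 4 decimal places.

α ≈ 0.8057

Since u(0) = 0, the lottery's EU is 0.26·10000^α.
Setting u(1879) equal to that: 1879^α = 0.26·10000^α ⇒ (1879/10000)^α = 0.26.
Taking logs: α·ln(1879/10000) = ln(0.26), so α = -1.3470736 / -1.6718454 ≈ 0.8057.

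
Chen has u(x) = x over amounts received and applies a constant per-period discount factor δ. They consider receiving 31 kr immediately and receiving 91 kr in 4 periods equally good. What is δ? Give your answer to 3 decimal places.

δ ≈ 0.764

Equating discounted utilities: u(31) = δ^4·u(91) ⇒ δ^4 = u(31)/u(91).
With u(x) = x: δ^4 = 31/91 = 0.34066.
Hence δ = (0.34066)^(1/4) = 0.76398.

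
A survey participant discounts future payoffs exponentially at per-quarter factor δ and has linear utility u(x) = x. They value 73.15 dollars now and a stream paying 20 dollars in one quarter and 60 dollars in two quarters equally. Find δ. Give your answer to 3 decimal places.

δ ≈ 0.950

Present value of the stream is 20·δ + 60·δ². Indifference gives 20δ + 60δ² = 73.15.
Rearranged: 60δ² + 20δ − 73.15 = 0.
δ = (−20 + √(20² + 4·60·73.15)) / (2·60) = (−20 + √17956.00) / 120 ≈ 0.950.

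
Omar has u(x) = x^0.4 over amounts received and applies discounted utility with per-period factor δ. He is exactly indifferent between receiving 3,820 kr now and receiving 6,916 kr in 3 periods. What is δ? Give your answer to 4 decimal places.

δ ≈ 0.9239

Indifference means u(3820) = δ^3 · u(6916), so δ^3 = u(3820)/u(6916).
Since u(x) = x^0.4, δ^3 = (3820/6916)^0.4 = 0.55234^0.4 = 0.78865.
So δ = 0.78865^(1/3) ≈ 0.9239.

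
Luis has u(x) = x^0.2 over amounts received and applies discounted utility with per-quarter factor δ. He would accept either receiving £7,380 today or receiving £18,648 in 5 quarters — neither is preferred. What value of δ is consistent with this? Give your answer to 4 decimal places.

Indifference means u(7380) = δ^5 · u(18648), so δ^5 = u(7380)/u(18648).
Since u(x) = x^0.2, δ^5 = (7380/18648)^0.2 = 0.39575^0.2 = 0.83078.
So δ = 0.83078^(1/5) ≈ 0.9636.

δ ≈ 0.9636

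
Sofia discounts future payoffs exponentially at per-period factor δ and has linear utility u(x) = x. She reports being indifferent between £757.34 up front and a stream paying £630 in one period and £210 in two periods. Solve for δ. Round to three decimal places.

Equating present values: 757.34 = 630δ + 210δ².
So 210δ² + 630δ − 757.34 = 0.
The positive root is δ = [−630 + √(630² + 4·210·757.34)] / (2·210) = (−630 + 1016.398)/420 ≈ 0.920.

δ ≈ 0.920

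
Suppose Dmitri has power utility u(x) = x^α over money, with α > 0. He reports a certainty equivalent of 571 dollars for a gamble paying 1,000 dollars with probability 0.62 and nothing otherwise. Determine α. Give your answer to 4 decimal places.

EU(lottery) = 0.62·1000^α + 0.38·0 = 0.62·1000^α.
Equating: 571^α = 0.62·1000^α, i.e. 0.5710^α = 0.62.
Take logs: α = ln 0.62 / ln(571/1000) ≈ 0.853078.

α ≈ 0.8531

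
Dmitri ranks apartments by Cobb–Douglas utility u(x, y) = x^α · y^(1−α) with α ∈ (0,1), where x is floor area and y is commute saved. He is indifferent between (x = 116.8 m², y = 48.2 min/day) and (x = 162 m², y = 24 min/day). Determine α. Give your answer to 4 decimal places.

α ≈ 0.6807

Set the two utilities equal: 116.8^α·48.2^(1−α) = 162^α·24^(1−α).
(116.8/162)^α = (24/48.2)^(1−α); take logs: α·ln(116.8/162) = (1−α)·ln(24/48.2), i.e. α·-0.3271333 = (1−α)·-0.6973052.
Thus α·(-1.0244385) = -0.6973052, so α = -0.6973052/-1.0244385 ≈ 0.6807.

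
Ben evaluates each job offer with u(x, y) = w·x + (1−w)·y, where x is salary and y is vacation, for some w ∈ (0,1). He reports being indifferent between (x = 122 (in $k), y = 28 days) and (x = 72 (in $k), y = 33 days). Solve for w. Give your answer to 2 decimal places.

w = 0.09

Equating utilities: w·122 + (1−w)·28 = w·72 + (1−w)·33.
Rearranging, 50·w − 5·(1−w) = 0.
So w/(1−w) = 5/50 = 0.1000, giving w = 5/(50+5) = 0.09.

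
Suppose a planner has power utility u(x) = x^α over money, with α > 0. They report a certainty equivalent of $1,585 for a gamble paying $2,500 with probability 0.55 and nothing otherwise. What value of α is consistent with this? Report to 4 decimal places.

α ≈ 1.3119

The lottery's expected utility is 0.55·u(2500) + 0.45·u(0) = 0.55·2500^α (since u(0) = 0 for α > 0).
Indifference: 1585^α = 0.55·2500^α, so (1585/2500)^α = 0.55.
α = ln(0.55) / ln(1585/2500) = -0.5978370/-0.4557063 ≈ 1.3119.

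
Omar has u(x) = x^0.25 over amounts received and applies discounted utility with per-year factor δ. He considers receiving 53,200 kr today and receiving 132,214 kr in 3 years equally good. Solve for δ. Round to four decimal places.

Equating discounted utilities: u(53200) = δ^3·u(132214) ⇒ δ^3 = u(53200)/u(132214).
Since u(x) = x^0.25, δ^3 = (53200/132214)^0.25 = 0.40238^0.25 = 0.79645.
Hence δ = (0.79645)^(1/3) = 0.926943.

δ ≈ 0.9269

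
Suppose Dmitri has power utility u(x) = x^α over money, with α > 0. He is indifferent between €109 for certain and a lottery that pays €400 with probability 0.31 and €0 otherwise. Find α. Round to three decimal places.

α ≈ 0.901

Since u(0) = 0, the lottery's EU is 0.31·400^α.
Setting u(109) equal to that: 109^α = 0.31·400^α ⇒ (109/400)^α = 0.31.
Taking logs: α·ln(109/400) = ln(0.31), so α = -1.171183 / -1.300117 ≈ 0.901.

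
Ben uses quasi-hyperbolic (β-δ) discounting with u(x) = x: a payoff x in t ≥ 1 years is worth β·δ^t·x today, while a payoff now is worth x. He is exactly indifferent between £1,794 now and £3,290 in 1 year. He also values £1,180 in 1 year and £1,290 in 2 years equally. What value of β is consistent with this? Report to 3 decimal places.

β ≈ 0.596

The second indifference involves only future payoffs, so β cancels: β·δ^1·1180 = β·δ^2·1290, giving δ = 1180/1290 = 0.91473.
The first indifference: 1794 = β·δ·3290, so β = 1794/(δ·3290) = 1794/(0.91473·3290) ≈ 0.596.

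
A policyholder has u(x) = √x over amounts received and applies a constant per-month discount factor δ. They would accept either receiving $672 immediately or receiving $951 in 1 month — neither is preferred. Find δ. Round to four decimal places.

Indifference means u(672) = δ · u(951), so δ = u(672)/u(951).
Since u(x) = √x, δ = √(672/951) = 0.84061.

δ ≈ 0.8406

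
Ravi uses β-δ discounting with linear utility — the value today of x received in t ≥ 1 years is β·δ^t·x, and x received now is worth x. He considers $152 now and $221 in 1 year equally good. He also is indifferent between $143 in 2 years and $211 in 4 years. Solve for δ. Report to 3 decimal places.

δ ≈ 0.823

From the later pair, β·δ^2·143 = β·δ^4·211; dividing through, δ^2 = 143/211 = 0.67773, so δ = 0.82324.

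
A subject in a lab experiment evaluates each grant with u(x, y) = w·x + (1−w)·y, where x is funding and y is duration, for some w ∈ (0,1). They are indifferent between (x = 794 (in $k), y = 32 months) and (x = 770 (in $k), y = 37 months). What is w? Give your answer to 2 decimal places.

w = 0.17

Indifference: w·794 + (1−w)·32 = w·770 + (1−w)·37.
Collecting terms: w·24 = (1−w)·5.
So w/(1−w) = 5/24 = 0.2083, giving w = 5/(24+5) = 0.17.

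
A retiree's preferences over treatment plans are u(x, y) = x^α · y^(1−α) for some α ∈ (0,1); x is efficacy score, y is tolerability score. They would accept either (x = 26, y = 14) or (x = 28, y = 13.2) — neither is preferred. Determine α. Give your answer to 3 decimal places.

Indifference: 26^α · 14^(1−α) = 28^α · 13.2^(1−α).
(26/28)^α = (13.2/14)^(1−α); take logs: α·ln(26/28) = (1−α)·ln(13.2/14), i.e. α·-0.074108 = (1−α)·-0.058841.
So α/(1−α) = (-0.058841)/(-0.074108) = 0.793990, and α = 0.793990/1.793990 ≈ 0.443.

α ≈ 0.443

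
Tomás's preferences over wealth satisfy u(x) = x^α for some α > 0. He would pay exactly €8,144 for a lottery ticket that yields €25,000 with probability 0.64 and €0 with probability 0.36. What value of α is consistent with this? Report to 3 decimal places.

The lottery's expected utility is 0.64·u(25000) + 0.36·u(0) = 0.64·25000^α (since u(0) = 0 for α > 0).
Indifference: 8144^α = 0.64·25000^α, so (8144/25000)^α = 0.64.
α = ln(0.64) / ln(8144/25000) = -0.446287/-1.121594 ≈ 0.398.

α ≈ 0.398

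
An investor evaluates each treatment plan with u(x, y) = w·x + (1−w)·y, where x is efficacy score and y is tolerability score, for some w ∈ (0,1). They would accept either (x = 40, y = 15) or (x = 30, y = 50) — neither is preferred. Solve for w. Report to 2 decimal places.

w = 0.78

Equating utilities: w·40 + (1−w)·15 = w·30 + (1−w)·50.
w·(40−30) = (1−w)·(50−15), i.e. w·10 = (1−w)·35.
The marginal rate of substitution is 35/10, so w = 35/(10+35) = 0.78.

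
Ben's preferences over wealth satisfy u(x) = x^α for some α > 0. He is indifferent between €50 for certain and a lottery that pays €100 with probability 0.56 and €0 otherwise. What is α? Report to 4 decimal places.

α ≈ 0.8365

Since u(0) = 0, the lottery's EU is 0.56·100^α.
Indifference: 50^α = 0.56·100^α, so (50/100)^α = 0.56.
α = ln(0.56) / ln(50/100) = -0.5798185/-0.6931472 ≈ 0.8365.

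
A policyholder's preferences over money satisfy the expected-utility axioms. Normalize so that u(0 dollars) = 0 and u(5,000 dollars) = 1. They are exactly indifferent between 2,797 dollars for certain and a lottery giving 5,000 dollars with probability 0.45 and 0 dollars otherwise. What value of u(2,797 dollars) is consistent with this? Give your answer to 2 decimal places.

u(2,797 dollars) equals the lottery's expected utility: 0.45·1 + 0.55·0 = 0.45.

0.45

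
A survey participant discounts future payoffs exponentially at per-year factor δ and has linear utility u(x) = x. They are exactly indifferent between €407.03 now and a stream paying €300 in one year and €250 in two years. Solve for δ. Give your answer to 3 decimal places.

δ ≈ 0.810

Equating present values: 407.03 = 300δ + 250δ².
Rearranged: 250δ² + 300δ − 407.03 = 0.
By the quadratic formula (taking the positive root), δ = (−300 + √497030.00) / 500 ≈ 0.810.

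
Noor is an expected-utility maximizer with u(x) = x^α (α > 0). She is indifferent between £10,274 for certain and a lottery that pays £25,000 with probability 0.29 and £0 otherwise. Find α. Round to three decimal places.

α ≈ 1.392

The lottery's expected utility is 0.29·u(25000) + 0.71·u(0) = 0.29·25000^α (since u(0) = 0 for α > 0).
Equating: 10274^α = 0.29·25000^α, i.e. 0.4110^α = 0.29.
Take logs: α = ln 0.29 / ln(10274/25000) ≈ 1.39203.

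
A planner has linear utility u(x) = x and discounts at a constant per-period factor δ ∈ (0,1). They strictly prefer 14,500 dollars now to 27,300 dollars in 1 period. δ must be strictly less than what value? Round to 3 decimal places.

δ < 0.531

Comparing present values: 14500 > δ·27300.
So δ < 14500/27300 = 0.53114.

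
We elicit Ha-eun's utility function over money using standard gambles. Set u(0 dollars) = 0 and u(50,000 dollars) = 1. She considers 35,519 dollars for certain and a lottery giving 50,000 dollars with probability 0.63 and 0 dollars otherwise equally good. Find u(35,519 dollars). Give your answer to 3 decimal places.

u(35,519 dollars) equals the lottery's expected utility: 0.63·1 + 0.37·0 = 0.63.

0.630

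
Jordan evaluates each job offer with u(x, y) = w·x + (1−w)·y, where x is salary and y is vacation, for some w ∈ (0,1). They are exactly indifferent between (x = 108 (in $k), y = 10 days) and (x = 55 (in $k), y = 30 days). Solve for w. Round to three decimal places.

w = 0.274

Equating utilities: w·108 + (1−w)·10 = w·55 + (1−w)·30.
w·(108−55) = (1−w)·(30−10), i.e. w·53 = (1−w)·20.
The marginal rate of substitution is 20/53, so w = 20/(53+20) = 0.274.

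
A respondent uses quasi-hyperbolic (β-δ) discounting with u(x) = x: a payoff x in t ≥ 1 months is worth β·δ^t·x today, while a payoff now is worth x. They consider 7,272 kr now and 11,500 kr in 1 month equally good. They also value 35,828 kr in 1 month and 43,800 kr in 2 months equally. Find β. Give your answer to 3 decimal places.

The second indifference involves only future payoffs, so β cancels: β·δ^1·35828 = β·δ^2·43800, giving δ = 35828/43800 = 0.81799.
Now use the now-vs-future pair: 7272 = β·δ·11500 gives β = 7272/(0.81799·11500) ≈ 0.773.

β ≈ 0.773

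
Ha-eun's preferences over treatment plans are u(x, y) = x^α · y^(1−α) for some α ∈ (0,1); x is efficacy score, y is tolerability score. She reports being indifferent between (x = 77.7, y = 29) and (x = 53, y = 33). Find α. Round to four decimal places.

α ≈ 0.2525

Indifference: 77.7^α · 29^(1−α) = 53^α · 33^(1−α).
(77.7/53)^α = (33/29)^(1−α); take logs: α·ln(77.7/53) = (1−α)·ln(33/29), i.e. α·0.3825633 = (1−α)·0.1292117.
So α/(1−α) = (0.1292117)/(0.3825633) = 0.3377525, and α = 0.3377525/1.3377525 ≈ 0.2525.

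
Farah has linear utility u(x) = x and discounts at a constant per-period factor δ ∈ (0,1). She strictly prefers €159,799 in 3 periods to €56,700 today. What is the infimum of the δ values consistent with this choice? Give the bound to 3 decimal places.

δ > 0.708

Under u(x) = x this choice says 56700 < δ^3·159799.
Dividing by 159799: δ^3 > 0.35482. Both sides are positive, so the cube root keeps the direction.
δ > (56700/159799)^(1/3) ≈ 0.708.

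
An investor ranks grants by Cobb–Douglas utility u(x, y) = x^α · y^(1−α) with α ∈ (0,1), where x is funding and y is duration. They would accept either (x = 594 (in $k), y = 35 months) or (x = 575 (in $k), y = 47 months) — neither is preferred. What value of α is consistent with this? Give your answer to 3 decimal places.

Indifference: 594^α · 35^(1−α) = 575^α · 47^(1−α).
(594/575)^α = (47/35)^(1−α); take logs: α·ln(594/575) = (1−α)·ln(47/35), i.e. α·0.032509 = (1−α)·0.294800.
Thus α·(0.327309) = 0.294800, so α = 0.294800/0.327309 ≈ 0.901.

α ≈ 0.901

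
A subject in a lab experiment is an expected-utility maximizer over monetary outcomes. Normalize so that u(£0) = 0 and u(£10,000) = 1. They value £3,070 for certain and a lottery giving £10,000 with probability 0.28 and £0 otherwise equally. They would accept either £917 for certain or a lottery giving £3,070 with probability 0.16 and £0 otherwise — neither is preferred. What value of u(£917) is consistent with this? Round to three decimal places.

From the first indifference, u(£3,070) = 0.28·u(£10,000) + 0.72·u(£0) = 0.28·1 + 0.72·0 = 0.28.
The second indifference gives u(£917) = 0.16·u(£3,070) + 0.84·u(£0) = 0.16·0.28 + 0.84·0.00 = 0.0448.

0.045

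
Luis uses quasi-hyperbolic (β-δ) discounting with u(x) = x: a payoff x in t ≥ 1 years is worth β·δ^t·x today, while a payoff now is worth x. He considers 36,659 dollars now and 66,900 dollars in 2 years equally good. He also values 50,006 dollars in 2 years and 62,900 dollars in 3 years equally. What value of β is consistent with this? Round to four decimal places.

The second indifference involves only future payoffs, so β cancels: β·δ^2·50006 = β·δ^3·62900, giving δ = 50006/62900 = 0.79501.
Now use the now-vs-future pair: 36659 = β·δ^2·66900 gives β = 36659/(0.63204·66900) ≈ 0.8670.

β ≈ 0.8670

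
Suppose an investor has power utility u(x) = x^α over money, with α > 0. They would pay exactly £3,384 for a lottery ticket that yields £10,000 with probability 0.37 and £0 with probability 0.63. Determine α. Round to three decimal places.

The lottery's expected utility is 0.37·u(10000) + 0.63·u(0) = 0.37·10000^α (since u(0) = 0 for α > 0).
Indifference: 3384^α = 0.37·10000^α, so (3384/10000)^α = 0.37.
Take logs: α = ln 0.37 / ln(3384/10000) ≈ 0.91761.

α ≈ 0.918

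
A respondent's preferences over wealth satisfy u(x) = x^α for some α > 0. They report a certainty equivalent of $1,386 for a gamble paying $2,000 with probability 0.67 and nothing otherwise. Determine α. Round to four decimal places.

α ≈ 1.0920

The lottery's expected utility is 0.67·u(2000) + 0.33·u(0) = 0.67·2000^α (since u(0) = 0 for α > 0).
Setting u(1386) equal to that: 1386^α = 0.67·2000^α ⇒ (1386/2000)^α = 0.67.
Taking logs: α·ln(1386/2000) = ln(0.67), so α = -0.4004776 / -0.3667253 ≈ 1.0920.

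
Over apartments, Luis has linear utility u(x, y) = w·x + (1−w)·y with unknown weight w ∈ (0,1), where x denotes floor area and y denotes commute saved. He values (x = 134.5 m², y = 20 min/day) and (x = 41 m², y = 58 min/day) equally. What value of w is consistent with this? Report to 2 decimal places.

u(134.5,20) = u(41,58) means w·134.5 + (1−w)·20 = w·41 + (1−w)·58.
Rearranging, 93.5·w − 38·(1−w) = 0.
The marginal rate of substitution is 38/93.5, so w = 38/(93.5+38) = 0.29.

w = 0.29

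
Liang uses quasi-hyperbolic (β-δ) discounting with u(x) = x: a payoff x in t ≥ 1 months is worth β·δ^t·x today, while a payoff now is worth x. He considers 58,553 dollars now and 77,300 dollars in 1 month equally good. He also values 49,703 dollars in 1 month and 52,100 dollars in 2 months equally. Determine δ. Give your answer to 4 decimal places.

Both payoffs in the second observation are in the future, so β drops out: δ^1·49703 = δ^2·52100 ⇒ δ = 49703/52100 = 0.95399.

δ ≈ 0.9540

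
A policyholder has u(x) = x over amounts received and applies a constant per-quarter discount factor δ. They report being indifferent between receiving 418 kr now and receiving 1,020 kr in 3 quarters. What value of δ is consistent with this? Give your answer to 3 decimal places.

The payoff in 3 quarters is discounted by δ^3, so u(418) = δ^3·u(1020) and δ^3 = u(418)/u(1020).
With u(x) = x: δ^3 = 418/1020 = 0.40980.
Hence δ = (0.40980)^(1/3) = 0.74278.

δ ≈ 0.743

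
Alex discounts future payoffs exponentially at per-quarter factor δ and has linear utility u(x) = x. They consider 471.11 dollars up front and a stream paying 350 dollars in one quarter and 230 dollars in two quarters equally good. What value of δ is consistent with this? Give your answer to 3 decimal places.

δ ≈ 0.860

Present value of the stream is 350·δ + 230·δ². Indifference gives 350δ + 230δ² = 471.11.
Rearranged: 230δ² + 350δ − 471.11 = 0.
δ = (−350 + √(350² + 4·230·471.11)) / (2·230) = (−350 + √555921.20) / 460 ≈ 0.860.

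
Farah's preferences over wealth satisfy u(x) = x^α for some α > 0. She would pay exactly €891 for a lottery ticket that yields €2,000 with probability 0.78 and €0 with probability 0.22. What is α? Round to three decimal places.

Since u(0) = 0, the lottery's EU is 0.78·2000^α.
Setting u(891) equal to that: 891^α = 0.78·2000^α ⇒ (891/2000)^α = 0.78.
Take logs: α = ln 0.78 / ln(891/2000) ≈ 0.30729.

α ≈ 0.307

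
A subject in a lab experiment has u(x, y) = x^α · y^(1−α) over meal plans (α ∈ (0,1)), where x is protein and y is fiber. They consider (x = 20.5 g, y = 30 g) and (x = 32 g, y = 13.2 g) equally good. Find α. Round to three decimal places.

The Cobb–Douglas utilities coincide, so 20.5^α·30^(1−α) = 32^α·13.2^(1−α).
Taking logs: α·ln 20.5 + (1−α)·ln 30 = α·ln 32 + (1−α)·ln 13.2, i.e. α·-0.445311 = (1−α)·-0.820981.
So α/(1−α) = (-0.820981)/(-0.445311) = 1.843613, and α = 1.843613/2.843613 ≈ 0.648.

α ≈ 0.648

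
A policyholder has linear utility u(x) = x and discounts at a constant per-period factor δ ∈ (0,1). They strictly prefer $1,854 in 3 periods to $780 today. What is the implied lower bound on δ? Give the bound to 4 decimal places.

Comparing present values: 780 < δ^3·1854.
Hence δ^3 > 780/1854 = 0.42071, and x ↦ x^(1/3) is increasing on (0,∞).
δ > 0.42071^(1/3) = 0.7493.

δ > 0.7493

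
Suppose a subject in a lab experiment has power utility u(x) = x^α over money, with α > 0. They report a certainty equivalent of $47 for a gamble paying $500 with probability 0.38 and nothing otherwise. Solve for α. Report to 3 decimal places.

Since u(0) = 0, the lottery's EU is 0.38·500^α.
Setting u(47) equal to that: 47^α = 0.38·500^α ⇒ (47/500)^α = 0.38.
Take logs: α = ln 0.38 / ln(47/500) ≈ 0.40922.

α ≈ 0.409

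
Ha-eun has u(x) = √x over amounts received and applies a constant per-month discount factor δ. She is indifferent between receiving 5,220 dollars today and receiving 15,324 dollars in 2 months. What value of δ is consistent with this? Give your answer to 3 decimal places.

δ ≈ 0.764

Indifference means u(5220) = δ^2 · u(15324), so δ^2 = u(5220)/u(15324).
Since u(x) = √x, δ^2 = √(5220/15324) = 0.58365.
Hence δ = (0.58365)^(1/2) = 0.76397.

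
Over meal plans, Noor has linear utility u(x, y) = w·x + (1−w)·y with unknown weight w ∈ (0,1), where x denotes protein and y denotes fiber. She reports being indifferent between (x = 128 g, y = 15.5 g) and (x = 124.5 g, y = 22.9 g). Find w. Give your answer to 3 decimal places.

w = 0.679

Equating utilities: w·128 + (1−w)·15.5 = w·124.5 + (1−w)·22.9.
Collecting terms: w·3.5 = (1−w)·7.4.
So w/(1−w) = 7.4/3.5 = 2.1143, giving w = 7.4/(3.5+7.4) = 0.679.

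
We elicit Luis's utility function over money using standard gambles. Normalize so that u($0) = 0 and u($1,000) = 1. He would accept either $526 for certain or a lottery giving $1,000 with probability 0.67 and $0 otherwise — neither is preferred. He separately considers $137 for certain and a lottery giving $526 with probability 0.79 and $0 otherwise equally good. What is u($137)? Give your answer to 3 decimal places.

0.529

The first gamble pins u($526): it must equal 0.67·1 + 0.33·0 = 0.67.
The second indifference gives u($137) = 0.79·u($526) + 0.21·u($0) = 0.79·0.67 + 0.21·0.00 = 0.5293.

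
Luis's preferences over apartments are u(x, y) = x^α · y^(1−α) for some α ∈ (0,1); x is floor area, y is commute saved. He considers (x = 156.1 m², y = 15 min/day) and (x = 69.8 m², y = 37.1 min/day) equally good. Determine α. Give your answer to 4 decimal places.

α ≈ 0.5294

The Cobb–Douglas utilities coincide, so 156.1^α·15^(1−α) = 69.8^α·37.1^(1−α).
Taking logs: α·ln 156.1 + (1−α)·ln 15 = α·ln 69.8 + (1−α)·ln 37.1, i.e. α·0.8048628 = (1−α)·0.9055668.
With A = 0.8048628 and B = 0.9055668: α·A = (1−α)·B, so α = B/(A+B) = 0.9055668/1.7104296 ≈ 0.5294.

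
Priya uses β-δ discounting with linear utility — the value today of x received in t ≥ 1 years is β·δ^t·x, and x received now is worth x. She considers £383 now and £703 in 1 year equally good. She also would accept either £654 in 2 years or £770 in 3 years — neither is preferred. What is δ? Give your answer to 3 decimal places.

δ ≈ 0.849

Both payoffs in the second observation are in the future, so β drops out: δ^2·654 = δ^3·770 ⇒ δ = 654/770 = 0.84935.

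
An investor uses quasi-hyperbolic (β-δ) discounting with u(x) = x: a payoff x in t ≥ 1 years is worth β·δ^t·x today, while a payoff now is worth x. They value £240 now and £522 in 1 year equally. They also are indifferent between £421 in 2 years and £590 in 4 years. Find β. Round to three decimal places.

The second indifference involves only future payoffs, so β cancels: β·δ^2·421 = β·δ^4·590, giving δ^2 = 421/590 = 0.71356, so δ = 0.84472.
Now use the now-vs-future pair: 240 = β·δ·522 gives β = 240/(0.84472·522) ≈ 0.544.

β ≈ 0.544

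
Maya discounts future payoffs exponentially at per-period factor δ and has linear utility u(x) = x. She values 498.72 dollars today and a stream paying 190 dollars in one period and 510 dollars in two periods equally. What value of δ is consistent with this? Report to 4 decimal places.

δ ≈ 0.8200

Equating present values: 498.72 = 190δ + 510δ².
Rearranged: 510δ² + 190δ − 498.72 = 0.
The positive root is δ = [−190 + √(190² + 4·510·498.72)] / (2·510) = (−190 + 1026.396)/1020 ≈ 0.8200.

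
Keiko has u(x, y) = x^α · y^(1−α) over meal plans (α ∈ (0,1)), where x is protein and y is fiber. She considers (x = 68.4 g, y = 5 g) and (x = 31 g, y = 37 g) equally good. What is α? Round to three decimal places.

α ≈ 0.717

The Cobb–Douglas utilities coincide, so 68.4^α·5^(1−α) = 31^α·37^(1−α).
(68.4/31)^α = (37/5)^(1−α); take logs: α·ln(68.4/31) = (1−α)·ln(37/5), i.e. α·0.791386 = (1−α)·2.001480.
Thus α·(2.792866) = 2.001480, so α = 2.001480/2.792866 ≈ 0.717.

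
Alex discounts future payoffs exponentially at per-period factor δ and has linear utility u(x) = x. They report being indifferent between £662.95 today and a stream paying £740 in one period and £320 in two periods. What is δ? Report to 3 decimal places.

δ ≈ 0.690

Equating present values: 662.95 = 740δ + 320δ².
Rearranged: 320δ² + 740δ − 662.95 = 0.
δ = (−740 + √(740² + 4·320·662.95)) / (2·320) = (−740 + √1396176.00) / 640 ≈ 0.690.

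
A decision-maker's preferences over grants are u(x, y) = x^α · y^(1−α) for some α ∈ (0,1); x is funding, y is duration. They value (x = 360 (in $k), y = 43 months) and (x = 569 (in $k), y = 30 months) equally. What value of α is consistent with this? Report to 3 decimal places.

α ≈ 0.440

Set the two utilities equal: 360^α·43^(1−α) = 569^α·30^(1−α).
(360/569)^α = (30/43)^(1−α); take logs: α·ln(360/569) = (1−α)·ln(30/43), i.e. α·-0.457776 = (1−α)·-0.360003.
With A = -0.457776 and B = -0.360003: α·A = (1−α)·B, so α = B/(A+B) = -0.360003/-0.817779 ≈ 0.440.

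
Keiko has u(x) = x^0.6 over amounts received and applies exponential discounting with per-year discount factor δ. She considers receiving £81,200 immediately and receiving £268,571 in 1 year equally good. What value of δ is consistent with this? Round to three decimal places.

Equating discounted utilities: u(81200) = δ·u(268571) ⇒ δ = u(81200)/u(268571).
With u(x) = x^0.6: δ = 81200^0.6/268571^0.6 = (81200/268571)^0.6 = 0.48786.

δ ≈ 0.488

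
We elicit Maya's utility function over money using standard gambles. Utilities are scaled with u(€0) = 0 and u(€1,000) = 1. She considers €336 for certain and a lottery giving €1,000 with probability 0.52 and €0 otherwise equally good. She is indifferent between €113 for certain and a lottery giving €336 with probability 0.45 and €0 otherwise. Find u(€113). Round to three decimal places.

0.234

The first gamble pins u(€336): it must equal 0.52·1 + 0.48·0 = 0.52.
Then u(€113) = 0.45·u(€336) + 0.55·u(€0) = 0.45·0.52 + 0.55·0.00 = 0.2340.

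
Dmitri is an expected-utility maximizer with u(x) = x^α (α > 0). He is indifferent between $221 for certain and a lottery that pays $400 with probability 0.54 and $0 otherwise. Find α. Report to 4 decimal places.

α ≈ 1.0386

The lottery's expected utility is 0.54·u(400) + 0.46·u(0) = 0.54·400^α (since u(0) = 0 for α > 0).
Setting u(221) equal to that: 221^α = 0.54·400^α ⇒ (221/400)^α = 0.54.
α = ln(0.54) / ln(221/400) = -0.6161861/-0.5933018 ≈ 1.0386.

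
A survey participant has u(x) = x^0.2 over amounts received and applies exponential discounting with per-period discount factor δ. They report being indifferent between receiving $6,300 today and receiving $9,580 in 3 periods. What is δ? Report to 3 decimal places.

Indifference means u(6300) = δ^3 · u(9580), so δ^3 = u(6300)/u(9580).
Since u(x) = x^0.2, δ^3 = (6300/9580)^0.2 = 0.65762^0.2 = 0.91959.
So δ = 0.91959^(1/3) ≈ 0.972.

δ ≈ 0.972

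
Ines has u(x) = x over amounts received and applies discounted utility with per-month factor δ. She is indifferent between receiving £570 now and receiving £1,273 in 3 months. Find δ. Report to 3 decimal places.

The payoff in 3 months is discounted by δ^3, so u(570) = δ^3·u(1273) and δ^3 = u(570)/u(1273).
With u(x) = x: δ^3 = 570/1273 = 0.44776.
So δ = 0.44776^(1/3) ≈ 0.765.

δ ≈ 0.765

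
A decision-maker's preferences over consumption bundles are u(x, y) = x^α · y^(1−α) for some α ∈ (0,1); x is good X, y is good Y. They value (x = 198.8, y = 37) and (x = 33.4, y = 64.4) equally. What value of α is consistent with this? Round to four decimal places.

α ≈ 0.2370

The Cobb–Douglas utilities coincide, so 198.8^α·37^(1−α) = 33.4^α·64.4^(1−α).
Taking logs: α·ln 198.8 + (1−α)·ln 37 = α·ln 33.4 + (1−α)·ln 64.4, i.e. α·1.7837434 = (1−α)·0.5541957.
Thus α·(2.3379391) = 0.5541957, so α = 0.5541957/2.3379391 ≈ 0.2370.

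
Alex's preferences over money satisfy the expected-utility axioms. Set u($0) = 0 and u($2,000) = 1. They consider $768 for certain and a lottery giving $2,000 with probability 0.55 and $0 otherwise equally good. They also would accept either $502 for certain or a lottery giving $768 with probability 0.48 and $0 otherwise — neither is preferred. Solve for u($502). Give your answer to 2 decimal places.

From the first indifference, u($768) = 0.55·u($2,000) + 0.45·u($0) = 0.55·1 + 0.45·0 = 0.55.
The second indifference gives u($502) = 0.48·u($768) + 0.52·u($0) = 0.48·0.55 + 0.52·0.00 = 0.2640.

0.26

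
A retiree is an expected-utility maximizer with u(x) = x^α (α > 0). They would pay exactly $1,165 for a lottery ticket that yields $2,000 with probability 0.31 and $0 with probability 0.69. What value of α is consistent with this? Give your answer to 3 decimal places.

α ≈ 2.167

Since u(0) = 0, the lottery's EU is 0.31·2000^α.
Indifference: 1165^α = 0.31·2000^α, so (1165/2000)^α = 0.31.
Take logs: α = ln 0.31 / ln(1165/2000) ≈ 2.16715.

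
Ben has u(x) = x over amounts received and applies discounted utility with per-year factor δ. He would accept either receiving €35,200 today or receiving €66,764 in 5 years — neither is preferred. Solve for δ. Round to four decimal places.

Equating discounted utilities: u(35200) = δ^5·u(66764) ⇒ δ^5 = u(35200)/u(66764).
With u(x) = x: δ^5 = 35200/66764 = 0.52723.
Hence δ = (0.52723)^(1/5) = 0.879833.

δ ≈ 0.8798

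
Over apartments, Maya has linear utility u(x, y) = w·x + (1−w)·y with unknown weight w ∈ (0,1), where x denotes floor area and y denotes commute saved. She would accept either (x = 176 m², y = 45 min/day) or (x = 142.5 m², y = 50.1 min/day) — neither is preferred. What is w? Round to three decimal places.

u(176,45) = u(142.5,50.1) means w·176 + (1−w)·45 = w·142.5 + (1−w)·50.1.
w·(176−142.5) = (1−w)·(50.1−45), i.e. w·33.5 = (1−w)·5.1.
So w/(1−w) = 5.1/33.5 = 0.1522, giving w = 5.1/(33.5+5.1) = 0.132.

w = 0.132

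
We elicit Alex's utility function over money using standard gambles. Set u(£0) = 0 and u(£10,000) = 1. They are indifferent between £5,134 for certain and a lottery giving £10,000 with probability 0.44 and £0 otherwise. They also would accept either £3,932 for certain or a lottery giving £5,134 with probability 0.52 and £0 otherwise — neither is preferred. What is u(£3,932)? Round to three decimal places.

0.229

From the first indifference, u(£5,134) = 0.44·u(£10,000) + 0.56·u(£0) = 0.44·1 + 0.56·0 = 0.44.
Chaining: u(£3,932) = 0.52·0.44 + 0.48·0.00 = 0.2288.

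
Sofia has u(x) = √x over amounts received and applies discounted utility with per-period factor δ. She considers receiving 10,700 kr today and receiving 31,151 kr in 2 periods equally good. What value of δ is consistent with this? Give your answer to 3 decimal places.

δ ≈ 0.766

The payoff in 2 periods is discounted by δ^2, so u(10700) = δ^2·u(31151) and δ^2 = u(10700)/u(31151).
Since u(x) = √x, δ^2 = √(10700/31151) = 0.58608.
Taking the square root: δ = 0.58608^(1/2) ≈ 0.766.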